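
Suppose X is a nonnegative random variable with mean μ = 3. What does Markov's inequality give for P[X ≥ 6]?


μ = E[X] = 3, a = 6.
Markov: P[X ≥ 6] ≤ μ/a = (3)/6 = 1/2.
Numerically: ≈ 0.50000.
(Since a = 6 > μ = 3.00000, the bound 1/2 is < 1 and informative.)

P[X ≥ 6] ≤ 1/2 ≈ 0.50000.


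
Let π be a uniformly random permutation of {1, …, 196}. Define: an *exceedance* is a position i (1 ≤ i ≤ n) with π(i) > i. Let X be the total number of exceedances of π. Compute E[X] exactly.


Write X = Σ_{i=1}^{196} X_i, where X_i = 1_{π(i) > i}.
For each fixed i, π(i) is uniform over {1, …, 196} (marginal of a uniform permutation), so P[π(i) > i] = (n − i)/n. Summing: Σ_{i=1}^{196} (n − i)/n = (0 + 1 + … + 195)/196 = 196(196 − 1)/(2·196) = (196 − 1)/2.
Hence E[X] = Σ_{i=1}^{196} (196 − i)/196 = 195/2 ≈ 97.500.

E[X] = 195/2 = 97.500.


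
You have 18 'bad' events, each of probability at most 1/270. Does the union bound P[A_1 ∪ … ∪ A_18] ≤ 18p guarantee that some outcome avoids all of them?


Union bound: P[∪_{i=1}^{18} A_i] ≤ Σ_i P[A_i] ≤ 18·p = 18·(1/270) = 1/15.
Numerically: 1/15 ≈ 0.066667.
Is 1/15 < 1? YES.
Since P[∪ A_i] ≤ 1/15 < 1, the complement has P[∩ A_i^c] ≥ 1 − 1/15 = 14/15 > 0, so some outcome avoids every A_i.

18·p = 1/15 ≈ 0.066667; existence CERTIFIED by the union bound.


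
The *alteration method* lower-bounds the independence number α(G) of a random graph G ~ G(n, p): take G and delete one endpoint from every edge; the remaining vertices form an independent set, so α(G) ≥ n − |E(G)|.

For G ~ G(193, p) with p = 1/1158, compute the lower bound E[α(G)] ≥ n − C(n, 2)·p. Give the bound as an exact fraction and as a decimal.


E[|E(G)|] = C(193, 2)·p = 18528 · (1/1158) = 16.
E[α(G)] ≥ n − E[|E(G)|] = 193 − 16 = 177.
Numerically: ≈ 177.000000.
(This is only a lower bound; the true E[α(G)] may be larger.)

E[α(G)] ≥ 177 ≈ 177.000000.


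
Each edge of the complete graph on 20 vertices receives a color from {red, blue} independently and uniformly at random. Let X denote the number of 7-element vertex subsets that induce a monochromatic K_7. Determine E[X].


Let X = Σ_S X_S over the C(20, 7) = 77520 subsets S of size 7, where X_S = 1 if the K_7 on S is monochromatic.
For a fixed S, the K_7 on S has C(7, 2) = 21 edges. P[all 21 edges red] = (1/2)^21, and likewise for blue, so P[monochromatic] = 2·(1/2)^21 = 2^{1 − 21} = 1/1048576.
By linearity: E[X] = C(20, 7) · 2^{1 − 21} = 77520 · 1/1048576 = 4845/65536.
Numerically: E[X] ≈ 0.073929.

E[X] = C(20,7)·2^(1−C(7,2)) = 4845/65536 ≈ 0.073929.


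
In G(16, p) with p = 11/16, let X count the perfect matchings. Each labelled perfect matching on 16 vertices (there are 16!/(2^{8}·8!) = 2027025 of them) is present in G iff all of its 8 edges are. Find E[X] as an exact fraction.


K_16 has 16!/(2^{8}·8!) = 2027025 labelled perfect matchings.
For each such perfect matching H, let X_H = 1 if all 8 edges of H are present in G. Then P[X_H = 1] = p^{8} = (11/16)^{8} = 214358881/4294967296.
By linearity: E[X] = Σ_H E[X_H] = 2027025 · p^{8} = 2027025 · 214358881/4294967296 = 434510810759025/4294967296.
Numerically: E[X] ≈ 1.012e+05.

E[X] = 2027025 · (11/16)^{8} = 434510810759025/4294967296 ≈ 1.012e+05.


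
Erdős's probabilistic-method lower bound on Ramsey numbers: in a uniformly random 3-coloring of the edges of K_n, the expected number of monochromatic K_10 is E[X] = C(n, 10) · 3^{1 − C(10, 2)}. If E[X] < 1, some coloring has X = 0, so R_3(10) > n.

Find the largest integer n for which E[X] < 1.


We need C(n, 10) · 3^{1 − 45} < 1, i.e. C(n, 10) < 3^{45 − 1} = 984770902183611232881.
Check values of n near the boundary:
  n = 567: C(567, 10) = 873787071273467749398; 873787071273467749398 < 984770902183611232881? YES
  n = 568: C(568, 10) = 889446337783744949208; 889446337783744949208 < 984770902183611232881? YES
  n = 569: C(569, 10) = 905357721286137524328; 905357721286137524328 < 984770902183611232881? YES
  n = 570: C(570, 10) = 921524823451961408691; 921524823451961408691 < 984770902183611232881? YES
  n = 571: C(571, 10) = 937951290893172842001; 937951290893172842001 < 984770902183611232881? YES
  n = 572: C(572, 10) = 954640815642161682606; 954640815642161682606 < 984770902183611232881? YES
  n = 573: C(573, 10) = 971597135635805762226; 971597135635805762226 < 984770902183611232881? YES
  n = 574: C(574, 10) = 988824035203816502691; 988824035203816502691 < 984770902183611232881? NO
  n = 575: C(575, 10) = 1006325345561406175305; 1006325345561406175305 < 984770902183611232881? NO
The largest n with C(n, 10) < 984770902183611232881 is n = 573 (where E[X] = 35985079097622435638/36472996377170786403 ≈ 0.9866225). Hence R_3(10) > 573, i.e. R_3(10) ≥ 574.

Largest n = 573; hence R_3(10) > 573.


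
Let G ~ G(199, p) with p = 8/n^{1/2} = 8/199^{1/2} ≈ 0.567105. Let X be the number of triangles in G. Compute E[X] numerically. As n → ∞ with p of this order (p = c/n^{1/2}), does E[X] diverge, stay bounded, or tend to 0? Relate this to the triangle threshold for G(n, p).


Number of potential triangles: C(199, 3) = 1293699.
Each occurs with probability p³ ≈ (0.567105)³ ≈ 1.82385516e-01.
By linearity: E[X] = C(199, 3)·p³ ≈ 1293699 · 1.82385516e-01 ≈ 235951.959744.
Since α = 1/2 < 1, p = c/n^{1/2} ≫ 1/n is above the triangle threshold p ~ 1/n. Asymptotically E[X] ~ (c³/6)·n^{3(1−α)} = (8³/6)·n^{1.5} → ∞; triangles are abundant w.h.p.

E[X] ≈ 235951.959744; in regime p = Θ(1/n^{1/2}) E[X] diverges (above the triangle threshold p ~ 1/n).


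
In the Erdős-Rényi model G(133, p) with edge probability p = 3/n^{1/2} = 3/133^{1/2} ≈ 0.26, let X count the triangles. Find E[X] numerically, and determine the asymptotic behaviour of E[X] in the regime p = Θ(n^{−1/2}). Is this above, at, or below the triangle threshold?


Number of potential triangles: C(133, 3) = 383306.
Each occurs with probability p³ ≈ (0.26)³ ≈ 1.76030e-02.
By linearity: E[X] = C(133, 3)·p³ ≈ 383306 · 1.76030e-02 ≈ 6747.330.
Since α = 1/2 < 1, p = c/n^{1/2} ≫ 1/n is above the triangle threshold p ~ 1/n. Asymptotically E[X] ~ (c³/6)·n^{3(1−α)} = (3³/6)·n^{1.5} → ∞; triangles are abundant w.h.p.

E[X] ≈ 6747.330; in regime p = Θ(1/n^{1/2}) E[X] diverges (above the triangle threshold p ~ 1/n).


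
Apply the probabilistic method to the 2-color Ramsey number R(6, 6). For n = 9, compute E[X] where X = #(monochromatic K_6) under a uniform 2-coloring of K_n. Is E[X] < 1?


E[X] = C(9, 6) · 2^{1 − 15} = 84 · 2^{−14} = 84/16384.
As a reduced fraction: E[X] = 21/4096 ≈ 0.005127.
Is E[X] < 1? YES.
Since E[X] < 1, there exists a 2-coloring of K_{9} with no monochromatic K_6; hence R(6, 6) > 9.

E[X] = 21/4096 ≈ 0.005127; E[X] < 1, so R(6, 6) > 9.


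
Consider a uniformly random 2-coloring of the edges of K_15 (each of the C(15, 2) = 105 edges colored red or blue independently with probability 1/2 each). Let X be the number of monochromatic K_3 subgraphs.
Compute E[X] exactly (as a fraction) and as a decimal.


Let X = Σ_S X_S over the C(15, 3) = 455 subsets S of size 3, where X_S = 1 if the K_3 on S is monochromatic.
For a fixed S, the K_3 on S has C(3, 2) = 3 edges. P[all 3 edges red] = (1/2)^3, and likewise for blue, so P[monochromatic] = 2·(1/2)^3 = 2^{1 − 3} = 1/4.
Summing: E[X] = C(15, 3) · 2^{1 − 3} = 455 · 1/4 = 455/4.
Numerically: E[X] ≈ 113.750.

E[X] = C(15,3)·2^(1−C(3,2)) = 455/4 ≈ 113.750.


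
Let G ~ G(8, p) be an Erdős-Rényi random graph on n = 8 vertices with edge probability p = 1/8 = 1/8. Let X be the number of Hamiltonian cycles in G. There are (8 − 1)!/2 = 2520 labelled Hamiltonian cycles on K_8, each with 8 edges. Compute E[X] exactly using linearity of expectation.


K_8 has (8 − 1)!/2 = 2520 labelled Hamiltonian cycles.
For each such Hamiltonian cycle H, let X_H = 1 if all 8 edges of H are present in G. Then P[X_H = 1] = p^{8} = (1/8)^{8} = 1/16777216.
Summing the indicators: E[X] = Σ_H E[X_H] = 2520 · p^{8} = 2520 · 1/16777216 = 315/2097152.
Numerically: E[X] ≈ 0.00015.

E[X] = 2520 · (1/8)^{8} = 315/2097152 ≈ 0.00015.


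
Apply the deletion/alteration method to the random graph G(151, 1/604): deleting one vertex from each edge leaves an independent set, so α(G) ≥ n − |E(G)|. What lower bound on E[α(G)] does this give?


E[|E(G)|] = C(151, 2)·p = 11325 · (1/604) = 75/4.
E[α(G)] ≥ n − E[|E(G)|] = 151 − 75/4 = 529/4.
Numerically: ≈ 132.250.
(This is only a lower bound; the true E[α(G)] may be larger.)

E[α(G)] ≥ 529/4 ≈ 132.250.


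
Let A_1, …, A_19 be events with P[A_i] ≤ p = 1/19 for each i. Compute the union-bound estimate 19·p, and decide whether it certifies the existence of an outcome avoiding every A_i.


Union bound: P[∪_{i=1}^{19} A_i] ≤ Σ_i P[A_i] ≤ 19·p = 19·(1/19) = 1.
Numerically: 1 ≈ 1.000.
Is 1 < 1? NO.
Since the bound 1 is ≥ 1, the union bound is uninformative here; it does NOT by itself certify existence.

19·p = 1 ≈ 1.000; existence NOT certified by the union bound.


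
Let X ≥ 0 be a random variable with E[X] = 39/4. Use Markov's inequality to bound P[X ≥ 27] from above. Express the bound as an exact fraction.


μ = E[X] = 39/4, a = 27.
Markov: P[X ≥ 27] ≤ μ/a = (39/4)/27 = 13/36.
Numerically: ≈ 0.361111.
(Since a = 27 > μ = 9.750000, the bound 13/36 is < 1 and informative.)

P[X ≥ 27] ≤ 13/36 ≈ 0.361111.


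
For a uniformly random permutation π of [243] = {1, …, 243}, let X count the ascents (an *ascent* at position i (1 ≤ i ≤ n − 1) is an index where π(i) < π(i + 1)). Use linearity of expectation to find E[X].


Write X = Σ X_I over i = 1, …, 242, with X_I the indicator of one ascent.
There are 242 indicators.
For each fixed i, the pair (π(i), π(i+1)) is a uniformly random ordered pair of distinct values from {1, …, 243}; by symmetry P[π(i) < π(i+1)] = 1/2.
By linearity: E[X] = 242 · (1/2) = (243 − 1) · (1/2) = 121 ≈ 121.000000.

E[X] = 121 = 121.000000.


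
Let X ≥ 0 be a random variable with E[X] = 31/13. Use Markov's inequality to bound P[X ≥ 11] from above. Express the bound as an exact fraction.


μ = E[X] = 31/13, a = 11.
Markov: P[X ≥ 11] ≤ μ/a = (31/13)/11 = 31/143.
Numerically: ≈ 0.21678.
(Since a = 11 > μ = 2.38462, the bound 31/143 is < 1 and informative.)

P[X ≥ 11] ≤ 31/143 ≈ 0.21678.


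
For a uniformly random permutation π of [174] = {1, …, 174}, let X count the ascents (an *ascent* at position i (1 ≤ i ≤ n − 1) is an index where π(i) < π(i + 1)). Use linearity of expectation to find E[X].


Write X = Σ X_I over i = 1, …, 173, with X_I the indicator of one ascent.
There are 173 indicators.
For each fixed i, the pair (π(i), π(i+1)) is a uniformly random ordered pair of distinct values from {1, …, 174}; by symmetry P[π(i) < π(i+1)] = 1/2.
By linearity: E[X] = 173 · (1/2) = (174 − 1) · (1/2) = 173/2 ≈ 86.500000.

E[X] = 173/2 = 86.500000.


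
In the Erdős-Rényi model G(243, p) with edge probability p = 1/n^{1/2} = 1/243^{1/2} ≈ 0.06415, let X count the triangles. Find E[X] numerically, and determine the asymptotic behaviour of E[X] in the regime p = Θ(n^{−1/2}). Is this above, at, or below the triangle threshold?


Number of potential triangles: C(243, 3) = 2362041.
Each occurs with probability p³ ≈ (0.06415)³ ≈ 2.639919e-04.
By linearity: E[X] = C(243, 3)·p³ ≈ 2362041 · 2.639919e-04 ≈ 623.5597.
Since α = 1/2 < 1, p = c/n^{1/2} ≫ 1/n is above the triangle threshold p ~ 1/n. Asymptotically E[X] ~ (c³/6)·n^{3(1−α)} = (1³/6)·n^{1.5} → ∞; triangles are abundant w.h.p.

E[X] ≈ 623.5597; in regime p = Θ(1/n^{1/2}) E[X] diverges (above the triangle threshold p ~ 1/n).


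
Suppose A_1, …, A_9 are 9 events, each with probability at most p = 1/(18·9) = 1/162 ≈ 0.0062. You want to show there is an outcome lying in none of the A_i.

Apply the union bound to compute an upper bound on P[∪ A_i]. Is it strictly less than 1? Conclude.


Union bound: P[∪_{i=1}^{9} A_i] ≤ Σ_i P[A_i] ≤ 9·p = 9·(1/162) = 1/18.
Numerically: 1/18 ≈ 0.0556.
Is 1/18 < 1? YES.
Since P[∪ A_i] ≤ 1/18 < 1, the complement has P[∩ A_i^c] ≥ 1 − 1/18 = 17/18 > 0, so some outcome avoids every A_i.

9·p = 1/18 ≈ 0.0556; existence CERTIFIED by the union bound.


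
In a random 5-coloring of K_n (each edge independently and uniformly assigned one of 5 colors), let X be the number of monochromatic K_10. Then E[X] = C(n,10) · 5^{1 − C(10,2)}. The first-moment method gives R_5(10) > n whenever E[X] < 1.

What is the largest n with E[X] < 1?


We need C(n, 10) · 5^{1 − 45} < 1, i.e. C(n, 10) < 5^{45 − 1} = 5684341886080801486968994140625.
Check values of n near the boundary:
  n = 5387: C(5387, 10) = 5624406917627224603154306376491; 5624406917627224603154306376491 < 5684341886080801486968994140625? YES
  n = 5388: C(5388, 10) = 5634865093375880654852250419586; 5634865093375880654852250419586 < 5684341886080801486968994140625? YES
  n = 5389: C(5389, 10) = 5645340767466558997768874792926; 5645340767466558997768874792926 < 5684341886080801486968994140625? YES
  n = 5390: C(5390, 10) = 5655833965919099070255434039753; 5655833965919099070255434039753 < 5684341886080801486968994140625? YES
  n = 5391: C(5391, 10) = 5666344714787188828795213697883; 5666344714787188828795213697883 < 5684341886080801486968994140625? YES
  n = 5392: C(5392, 10) = 5676873040158402483252283957448; 5676873040158402483252283957448 < 5684341886080801486968994140625? YES
  n = 5393: C(5393, 10) = 5687418968154238267170642278008; 5687418968154238267170642278008 < 5684341886080801486968994140625? NO
  n = 5394: C(5394, 10) = 5697982524930156243149785372878; 5697982524930156243149785372878 < 5684341886080801486968994140625? NO
  n = 5395: C(5395, 10) = 5708563736675616143322765475706; 5708563736675616143322765475706 < 5684341886080801486968994140625? NO
The largest n with C(n, 10) < 5684341886080801486968994140625 is n = 5392 (where E[X] = 5676873040158402483252283957448/5684341886080801486968994140625 ≈ 0.998686). Hence R_5(10) > 5392, i.e. R_5(10) ≥ 5393.

Largest n = 5392; hence R_5(10) > 5392.


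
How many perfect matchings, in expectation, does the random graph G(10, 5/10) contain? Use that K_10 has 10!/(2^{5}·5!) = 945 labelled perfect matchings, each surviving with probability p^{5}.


K_10 has 10!/(2^{5}·5!) = 945 labelled perfect matchings.
For each such perfect matching H, let X_H = 1 if all 5 edges of H are present in G. Then P[X_H = 1] = p^{5} = (1/2)^{5} = 1/32.
By linearity: E[X] = Σ_H E[X_H] = 945 · p^{5} = 945 · 1/32 = 945/32.
Numerically: E[X] ≈ 29.53.

E[X] = 945 · (1/2)^{5} = 945/32 ≈ 29.53.


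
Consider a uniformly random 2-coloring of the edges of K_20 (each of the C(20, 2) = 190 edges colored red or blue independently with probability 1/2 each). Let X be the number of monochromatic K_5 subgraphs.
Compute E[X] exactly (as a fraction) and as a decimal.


Let X = Σ_S X_S over the C(20, 5) = 15504 subsets S of size 5, where X_S = 1 if the K_5 on S is monochromatic.
For a fixed S, the K_5 on S has C(5, 2) = 10 edges. P[all 10 edges red] = (1/2)^10, and likewise for blue, so P[monochromatic] = 2·(1/2)^10 = 2^{1 − 10} = 1/512.
By linearity: E[X] = C(20, 5) · 2^{1 − 10} = 15504 · 1/512 = 969/32.
Numerically: E[X] ≈ 30.2812.

E[X] = C(20,5)·2^(1−C(5,2)) = 969/32 ≈ 30.2812.


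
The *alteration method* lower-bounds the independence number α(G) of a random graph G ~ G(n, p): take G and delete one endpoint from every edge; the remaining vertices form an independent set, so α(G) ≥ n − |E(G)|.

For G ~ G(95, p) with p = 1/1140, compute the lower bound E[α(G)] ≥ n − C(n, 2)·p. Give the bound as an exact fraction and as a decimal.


E[|E(G)|] = C(95, 2)·p = 4465 · (1/1140) = 47/12.
E[α(G)] ≥ n − E[|E(G)|] = 95 − 47/12 = 1093/12.
Numerically: ≈ 91.083.
(This is only a lower bound; the true E[α(G)] may be larger.)

E[α(G)] ≥ 1093/12 ≈ 91.083.


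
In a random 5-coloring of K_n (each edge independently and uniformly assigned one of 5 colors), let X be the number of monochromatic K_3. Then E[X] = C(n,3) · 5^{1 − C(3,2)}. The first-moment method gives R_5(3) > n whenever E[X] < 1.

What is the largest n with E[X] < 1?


We need C(n, 3) · 5^{1 − 3} < 1, i.e. C(n, 3) < 5^{3 − 1} = 25.
Check values of n near the boundary:
  n = 3: C(3, 3) = 1; 1 < 25? YES
  n = 4: C(4, 3) = 4; 4 < 25? YES
  n = 5: C(5, 3) = 10; 10 < 25? YES
  n = 6: C(6, 3) = 20; 20 < 25? YES
  n = 7: C(7, 3) = 35; 35 < 25? NO
  n = 8: C(8, 3) = 56; 56 < 25? NO
  n = 9: C(9, 3) = 84; 84 < 25? NO
The largest n with C(n, 3) < 25 is n = 6 (where E[X] = 4/5 ≈ 0.8000000). Hence R_5(3) > 6, i.e. R_5(3) ≥ 7.

Largest n = 6; hence R_5(3) > 6.


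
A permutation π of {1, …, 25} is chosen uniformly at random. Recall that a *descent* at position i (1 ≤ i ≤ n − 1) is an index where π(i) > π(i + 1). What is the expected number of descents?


Write X = Σ X_I over i = 1, …, 24, with X_I the indicator of one descent.
There are 24 indicators.
For each fixed i, the pair (π(i), π(i+1)) is a uniformly random ordered pair of distinct values from {1, …, 25}; by symmetry P[π(i) > π(i+1)] = 1/2.
By linearity: E[X] = 24 · (1/2) = (25 − 1) · (1/2) = 12 ≈ 12.00000.

E[X] = 12 = 12.00000.


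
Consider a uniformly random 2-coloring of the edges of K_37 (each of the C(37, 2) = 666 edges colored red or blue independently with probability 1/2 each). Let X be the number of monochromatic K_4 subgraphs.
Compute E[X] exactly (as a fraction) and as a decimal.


Let X = Σ_S X_S over the C(37, 4) = 66045 subsets S of size 4, where X_S = 1 if the K_4 on S is monochromatic.
For a fixed S, the K_4 on S has C(4, 2) = 6 edges. P[all 6 edges red] = (1/2)^6, and likewise for blue, so P[monochromatic] = 2·(1/2)^6 = 2^{1 − 6} = 1/32.
Summing: E[X] = C(37, 4) · 2^{1 − 6} = 66045 · 1/32 = 66045/32.
Numerically: E[X] ≈ 2063.906.

E[X] = C(37,4)·2^(1−C(4,2)) = 66045/32 ≈ 2063.906.


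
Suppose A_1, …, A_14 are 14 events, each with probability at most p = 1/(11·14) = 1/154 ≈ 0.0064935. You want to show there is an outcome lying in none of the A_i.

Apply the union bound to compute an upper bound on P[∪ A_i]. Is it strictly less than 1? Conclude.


Union bound: P[∪_{i=1}^{14} A_i] ≤ Σ_i P[A_i] ≤ 14·p = 14·(1/154) = 1/11.
Numerically: 1/11 ≈ 0.0909091.
Is 1/11 < 1? YES.
Since P[∪ A_i] ≤ 1/11 < 1, the complement has P[∩ A_i^c] ≥ 1 − 1/11 = 10/11 > 0, so some outcome avoids every A_i.

14·p = 1/11 ≈ 0.0909091; existence CERTIFIED by the union bound.


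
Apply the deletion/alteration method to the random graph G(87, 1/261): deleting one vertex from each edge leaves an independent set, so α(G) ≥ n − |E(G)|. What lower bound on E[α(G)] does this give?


E[|E(G)|] = C(87, 2)·p = 3741 · (1/261) = 43/3.
E[α(G)] ≥ n − E[|E(G)|] = 87 − 43/3 = 218/3.
Numerically: ≈ 72.66667.
(This is only a lower bound; the true E[α(G)] may be larger.)

E[α(G)] ≥ 218/3 ≈ 72.66667.


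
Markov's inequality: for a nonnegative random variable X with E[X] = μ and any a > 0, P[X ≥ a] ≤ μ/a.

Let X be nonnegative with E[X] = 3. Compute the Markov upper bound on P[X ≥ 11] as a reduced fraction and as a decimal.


μ = E[X] = 3, a = 11.
Markov: P[X ≥ 11] ≤ μ/a = (3)/11 = 3/11.
Numerically: ≈ 0.2727.
(Since a = 11 > μ = 3.0000, the bound 3/11 is < 1 and informative.)

P[X ≥ 11] ≤ 3/11 ≈ 0.2727.


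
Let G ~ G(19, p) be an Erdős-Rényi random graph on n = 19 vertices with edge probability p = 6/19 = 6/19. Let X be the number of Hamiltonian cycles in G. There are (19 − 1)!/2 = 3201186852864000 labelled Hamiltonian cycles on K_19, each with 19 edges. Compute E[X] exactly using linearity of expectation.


K_19 has (19 − 1)!/2 = 3201186852864000 labelled Hamiltonian cycles.
For each such Hamiltonian cycle H, let X_H = 1 if all 19 edges of H are present in G. Then P[X_H = 1] = p^{19} = (6/19)^{19} = 609359740010496/1978419655660313589123979.
By linearity: E[X] = Σ_H E[X_H] = 3201186852864000 · p^{19} = 3201186852864000 · 609359740010496/1978419655660313589123979 = 1950674388386224952567660544000/1978419655660313589123979.
Numerically: E[X] ≈ 9.86e+05.

E[X] = 3201186852864000 · (6/19)^{19} = 1950674388386224952567660544000/1978419655660313589123979 ≈ 9.86e+05.


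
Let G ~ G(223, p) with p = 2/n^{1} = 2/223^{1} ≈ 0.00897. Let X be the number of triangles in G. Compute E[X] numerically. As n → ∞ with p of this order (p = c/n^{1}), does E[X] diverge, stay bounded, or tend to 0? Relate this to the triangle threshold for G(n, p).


Number of potential triangles: C(223, 3) = 1823471.
Each occurs with probability p³ ≈ (0.00897)³ ≈ 7.21399e-07.
By linearity: E[X] = C(223, 3)·p³ ≈ 1823471 · 7.21399e-07 ≈ 1.315.
Here α = 1, so p = 2/n is exactly at the triangle threshold p ~ 1/n. Asymptotically E[X] → c³/6 = 2³/6 = 4/3 ≈ 1.333, a bounded constant. In this regime the triangle count is asymptotically Poisson(c³/6).

E[X] ≈ 1.315; in regime p = Θ(1/n^{1}) E[X] stays bounded (at the triangle threshold p ~ 1/n).


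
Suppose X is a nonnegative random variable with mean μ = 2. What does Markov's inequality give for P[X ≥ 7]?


μ = E[X] = 2, a = 7.
Markov: P[X ≥ 7] ≤ μ/a = (2)/7 = 2/7.
Numerically: ≈ 0.285714.
(Since a = 7 > μ = 2.000000, the bound 2/7 is < 1 and informative.)

P[X ≥ 7] ≤ 2/7 ≈ 0.285714.


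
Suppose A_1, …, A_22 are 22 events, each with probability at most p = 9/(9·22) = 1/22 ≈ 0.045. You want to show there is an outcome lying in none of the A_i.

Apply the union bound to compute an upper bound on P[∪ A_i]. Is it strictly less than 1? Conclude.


Union bound: P[∪_{i=1}^{22} A_i] ≤ Σ_i P[A_i] ≤ 22·p = 22·(1/22) = 1.
Numerically: 1 ≈ 1.000.
Is 1 < 1? NO.
Since the bound 1 is ≥ 1, the union bound is uninformative here; it does NOT by itself certify existence.

22·p = 1 ≈ 1.000; existence NOT certified by the union bound.


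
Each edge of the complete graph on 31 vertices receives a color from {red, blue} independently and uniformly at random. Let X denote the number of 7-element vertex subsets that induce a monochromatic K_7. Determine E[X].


Let X = Σ_S X_S over the C(31, 7) = 2629575 subsets S of size 7, where X_S = 1 if the K_7 on S is monochromatic.
For a fixed S, the K_7 on S has C(7, 2) = 21 edges. P[all 21 edges red] = (1/2)^21, and likewise for blue, so P[monochromatic] = 2·(1/2)^21 = 2^{1 − 21} = 1/1048576.
By linearity: E[X] = C(31, 7) · 2^{1 − 21} = 2629575 · 1/1048576 = 2629575/1048576.
Numerically: E[X] ≈ 2.50776.

E[X] = C(31,7)·2^(1−C(7,2)) = 2629575/1048576 ≈ 2.50776.


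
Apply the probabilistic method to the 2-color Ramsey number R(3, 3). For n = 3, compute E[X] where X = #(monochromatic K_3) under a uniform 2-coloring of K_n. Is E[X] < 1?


E[X] = C(3, 3) · 2^{1 − 3} = 1 · 2^{−2} = 1/4.
As a reduced fraction: E[X] = 1/4 ≈ 0.2500.
Is E[X] < 1? YES.
Since E[X] < 1, there exists a 2-coloring of K_{3} with no monochromatic K_3; hence R(3, 3) > 3.

E[X] = 1/4 ≈ 0.2500; E[X] < 1, so R(3, 3) > 3.


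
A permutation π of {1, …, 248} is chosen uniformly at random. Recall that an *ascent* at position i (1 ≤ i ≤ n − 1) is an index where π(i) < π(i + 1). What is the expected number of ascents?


Write X = Σ X_I over i = 1, …, 247, with X_I the indicator of one ascent.
There are 247 indicators.
For each fixed i, the pair (π(i), π(i+1)) is a uniformly random ordered pair of distinct values from {1, …, 248}; by symmetry P[π(i) < π(i+1)] = 1/2.
By linearity: E[X] = 247 · (1/2) = (248 − 1) · (1/2) = 247/2 ≈ 123.500000.

E[X] = 247/2 = 123.500000.


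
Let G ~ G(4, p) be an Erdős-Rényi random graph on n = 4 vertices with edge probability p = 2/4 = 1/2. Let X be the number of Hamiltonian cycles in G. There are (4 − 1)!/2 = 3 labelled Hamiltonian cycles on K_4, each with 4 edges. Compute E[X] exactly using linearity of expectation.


K_4 has (4 − 1)!/2 = 3 labelled Hamiltonian cycles.
For each such Hamiltonian cycle H, let X_H = 1 if all 4 edges of H are present in G. Then P[X_H = 1] = p^{4} = (1/2)^{4} = 1/16.
By linearity of expectation: E[X] = Σ_H E[X_H] = 3 · p^{4} = 3 · 1/16 = 3/16.
Numerically: E[X] ≈ 0.188.

E[X] = 3 · (1/2)^{4} = 3/16 ≈ 0.188.


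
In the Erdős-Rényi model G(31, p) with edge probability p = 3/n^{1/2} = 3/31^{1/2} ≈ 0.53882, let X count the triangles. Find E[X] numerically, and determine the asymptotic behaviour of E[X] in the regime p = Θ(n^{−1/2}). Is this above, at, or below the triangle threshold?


Number of potential triangles: C(31, 3) = 4495.
Each occurs with probability p³ ≈ (0.53882)³ ≈ 1.5643042e-01.
By linearity: E[X] = C(31, 3)·p³ ≈ 4495 · 1.5643042e-01 ≈ 703.15476.
Since α = 1/2 < 1, p = c/n^{1/2} ≫ 1/n is above the triangle threshold p ~ 1/n. Asymptotically E[X] ~ (c³/6)·n^{3(1−α)} = (3³/6)·n^{1.5} → ∞; triangles are abundant w.h.p.

E[X] ≈ 703.15476; in regime p = Θ(1/n^{1/2}) E[X] diverges (above the triangle threshold p ~ 1/n).


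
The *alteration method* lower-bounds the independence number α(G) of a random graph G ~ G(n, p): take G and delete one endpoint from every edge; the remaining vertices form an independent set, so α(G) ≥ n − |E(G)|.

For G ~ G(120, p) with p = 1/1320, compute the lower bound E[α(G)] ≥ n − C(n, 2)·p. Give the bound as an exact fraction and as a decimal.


E[|E(G)|] = C(120, 2)·p = 7140 · (1/1320) = 119/22.
E[α(G)] ≥ n − E[|E(G)|] = 120 − 119/22 = 2521/22.
Numerically: ≈ 114.590909.
(This is only a lower bound; the true E[α(G)] may be larger.)

E[α(G)] ≥ 2521/22 ≈ 114.590909.


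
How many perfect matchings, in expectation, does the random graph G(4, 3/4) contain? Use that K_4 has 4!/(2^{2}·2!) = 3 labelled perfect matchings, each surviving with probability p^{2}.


K_4 has 4!/(2^{2}·2!) = 3 labelled perfect matchings.
For each such perfect matching H, let X_H = 1 if all 2 edges of H are present in G. Then P[X_H = 1] = p^{2} = (3/4)^{2} = 9/16.
Summing the indicators: E[X] = Σ_H E[X_H] = 3 · p^{2} = 3 · 9/16 = 27/16.
Numerically: E[X] ≈ 1.6875.

E[X] = 3 · (3/4)^{2} = 27/16 ≈ 1.6875.


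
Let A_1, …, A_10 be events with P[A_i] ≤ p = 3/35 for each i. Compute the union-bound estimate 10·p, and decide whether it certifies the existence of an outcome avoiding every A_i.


Union bound: P[∪_{i=1}^{10} A_i] ≤ Σ_i P[A_i] ≤ 10·p = 10·(3/35) = 6/7.
Numerically: 6/7 ≈ 0.85714.
Is 6/7 < 1? YES.
Since P[∪ A_i] ≤ 6/7 < 1, the complement has P[∩ A_i^c] ≥ 1 − 6/7 = 1/7 > 0, so some outcome avoids every A_i.

10·p = 6/7 ≈ 0.85714; existence CERTIFIED by the union bound.


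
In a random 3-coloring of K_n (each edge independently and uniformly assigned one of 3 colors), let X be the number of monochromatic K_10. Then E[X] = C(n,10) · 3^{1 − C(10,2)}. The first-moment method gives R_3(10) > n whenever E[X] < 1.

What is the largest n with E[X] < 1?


We need C(n, 10) · 3^{1 − 45} < 1, i.e. C(n, 10) < 3^{45 − 1} = 984770902183611232881.
Check values of n near the boundary:
  n = 568: C(568, 10) = 889446337783744949208; 889446337783744949208 < 984770902183611232881? YES
  n = 569: C(569, 10) = 905357721286137524328; 905357721286137524328 < 984770902183611232881? YES
  n = 570: C(570, 10) = 921524823451961408691; 921524823451961408691 < 984770902183611232881? YES
  n = 571: C(571, 10) = 937951290893172842001; 937951290893172842001 < 984770902183611232881? YES
  n = 572: C(572, 10) = 954640815642161682606; 954640815642161682606 < 984770902183611232881? YES
  n = 573: C(573, 10) = 971597135635805762226; 971597135635805762226 < 984770902183611232881? YES
  n = 574: C(574, 10) = 988824035203816502691; 988824035203816502691 < 984770902183611232881? NO
  n = 575: C(575, 10) = 1006325345561406175305; 1006325345561406175305 < 984770902183611232881? NO
The largest n with C(n, 10) < 984770902183611232881 is n = 573 (where E[X] = 35985079097622435638/36472996377170786403 ≈ 0.9866225). Hence R_3(10) > 573, i.e. R_3(10) ≥ 574.

Largest n = 573; hence R_3(10) > 573.


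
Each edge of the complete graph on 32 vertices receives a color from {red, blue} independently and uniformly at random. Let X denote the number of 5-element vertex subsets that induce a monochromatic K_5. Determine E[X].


Let X = Σ_S X_S over the C(32, 5) = 201376 subsets S of size 5, where X_S = 1 if the K_5 on S is monochromatic.
For a fixed S, the K_5 on S has C(5, 2) = 10 edges. P[all 10 edges red] = (1/2)^10, and likewise for blue, so P[monochromatic] = 2·(1/2)^10 = 2^{1 − 10} = 1/512.
Summing: E[X] = C(32, 5) · 2^{1 − 10} = 201376 · 1/512 = 6293/16.
Numerically: E[X] ≈ 393.3125.

E[X] = C(32,5)·2^(1−C(5,2)) = 6293/16 ≈ 393.3125.


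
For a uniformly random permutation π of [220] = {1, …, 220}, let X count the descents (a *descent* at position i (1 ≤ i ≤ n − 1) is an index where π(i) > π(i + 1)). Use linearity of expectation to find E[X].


Write X = Σ X_I over i = 1, …, 219, with X_I the indicator of one descent.
There are 219 indicators.
For each fixed i, the pair (π(i), π(i+1)) is a uniformly random ordered pair of distinct values from {1, …, 220}; by symmetry P[π(i) > π(i+1)] = 1/2.
By linearity: E[X] = 219 · (1/2) = (220 − 1) · (1/2) = 219/2 ≈ 109.5000.

E[X] = 219/2 = 109.5000.


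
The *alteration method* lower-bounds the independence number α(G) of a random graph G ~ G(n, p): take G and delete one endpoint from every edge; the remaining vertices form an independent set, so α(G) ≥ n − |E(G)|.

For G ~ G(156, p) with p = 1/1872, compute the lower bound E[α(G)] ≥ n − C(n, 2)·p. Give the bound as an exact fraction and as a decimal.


E[|E(G)|] = C(156, 2)·p = 12090 · (1/1872) = 155/24.
E[α(G)] ≥ n − E[|E(G)|] = 156 − 155/24 = 3589/24.
Numerically: ≈ 149.542.
(This is only a lower bound; the true E[α(G)] may be larger.)

E[α(G)] ≥ 3589/24 ≈ 149.542.


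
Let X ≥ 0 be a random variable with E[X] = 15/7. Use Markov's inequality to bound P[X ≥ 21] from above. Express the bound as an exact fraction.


μ = E[X] = 15/7, a = 21.
Markov: P[X ≥ 21] ≤ μ/a = (15/7)/21 = 5/49.
Numerically: ≈ 0.10204.
(Since a = 21 > μ = 2.14286, the bound 5/49 is < 1 and informative.)

P[X ≥ 21] ≤ 5/49 ≈ 0.10204.


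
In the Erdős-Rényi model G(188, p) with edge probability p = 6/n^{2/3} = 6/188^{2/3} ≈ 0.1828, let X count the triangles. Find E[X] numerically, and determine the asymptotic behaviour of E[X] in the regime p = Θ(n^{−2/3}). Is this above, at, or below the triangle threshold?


Number of potential triangles: C(188, 3) = 1089836.
Each occurs with probability p³ ≈ (0.1828)³ ≈ 6.111363e-03.
By linearity: E[X] = C(188, 3)·p³ ≈ 1089836 · 6.111363e-03 ≈ 6660.3830.
Since α = 2/3 < 1, p = c/n^{2/3} ≫ 1/n is above the triangle threshold p ~ 1/n. Asymptotically E[X] ~ (c³/6)·n^{3(1−α)} = (6³/6)·n^{1} → ∞; triangles are abundant w.h.p.

E[X] ≈ 6660.3830; in regime p = Θ(1/n^{2/3}) E[X] diverges (above the triangle threshold p ~ 1/n).


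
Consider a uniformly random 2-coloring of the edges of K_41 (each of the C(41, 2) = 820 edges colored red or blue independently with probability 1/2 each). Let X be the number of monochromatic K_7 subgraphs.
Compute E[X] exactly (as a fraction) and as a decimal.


Let X = Σ_S X_S over the C(41, 7) = 22481940 subsets S of size 7, where X_S = 1 if the K_7 on S is monochromatic.
For a fixed S, the K_7 on S has C(7, 2) = 21 edges. P[all 21 edges red] = (1/2)^21, and likewise for blue, so P[monochromatic] = 2·(1/2)^21 = 2^{1 − 21} = 1/1048576.
By linearity of expectation: E[X] = C(41, 7) · 2^{1 − 21} = 22481940 · 1/1048576 = 5620485/262144.
Numerically: E[X] ≈ 21.440449.

E[X] = C(41,7)·2^(1−C(7,2)) = 5620485/262144 ≈ 21.440449.


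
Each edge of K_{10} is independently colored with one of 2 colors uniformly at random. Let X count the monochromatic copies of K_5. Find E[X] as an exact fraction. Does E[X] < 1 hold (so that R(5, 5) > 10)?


E[X] = C(10, 5) · 2^{1 − 10} = 252 · 2^{−9} = 252/512.
As a reduced fraction: E[X] = 63/128 ≈ 0.4922.
Is E[X] < 1? YES.
Since E[X] < 1, there exists a 2-coloring of K_{10} with no monochromatic K_5; hence R(5, 5) > 10.

E[X] = 63/128 ≈ 0.4922; E[X] < 1, so R(5, 5) > 10.


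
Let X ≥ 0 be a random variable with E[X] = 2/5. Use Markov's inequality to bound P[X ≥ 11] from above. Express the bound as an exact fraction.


μ = E[X] = 2/5, a = 11.
Markov: P[X ≥ 11] ≤ μ/a = (2/5)/11 = 2/55.
Numerically: ≈ 0.036364.
(Since a = 11 > μ = 0.400000, the bound 2/55 is < 1 and informative.)

P[X ≥ 11] ≤ 2/55 ≈ 0.036364.


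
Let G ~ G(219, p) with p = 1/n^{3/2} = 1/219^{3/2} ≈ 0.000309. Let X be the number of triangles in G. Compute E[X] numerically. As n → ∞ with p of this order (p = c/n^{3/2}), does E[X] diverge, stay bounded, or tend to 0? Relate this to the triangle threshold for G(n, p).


Number of potential triangles: C(219, 3) = 1726669.
Each occurs with probability p³ ≈ (0.000309)³ ≈ 2.93766e-11.
By linearity: E[X] = C(219, 3)·p³ ≈ 1726669 · 2.93766e-11 ≈ 0.000.
Since α = 3/2 > 1, p = c/n^{3/2} = o(1/n) is below the triangle threshold p ~ 1/n. Asymptotically E[X] ~ (c³/6)·n^{3(1−α)} = (1³/6)·n^{-1.5} → 0, so by Markov's inequality G has no triangles w.h.p.

E[X] ≈ 0.000; in regime p = Θ(1/n^{3/2}) E[X] tends to 0 (below the triangle threshold p ~ 1/n).


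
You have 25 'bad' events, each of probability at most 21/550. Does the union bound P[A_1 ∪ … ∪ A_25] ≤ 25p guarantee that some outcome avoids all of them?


Union bound: P[∪_{i=1}^{25} A_i] ≤ Σ_i P[A_i] ≤ 25·p = 25·(21/550) = 21/22.
Numerically: 21/22 ≈ 0.9545.
Is 21/22 < 1? YES.
Since P[∪ A_i] ≤ 21/22 < 1, the complement has P[∩ A_i^c] ≥ 1 − 21/22 = 1/22 > 0, so some outcome avoids every A_i.

25·p = 21/22 ≈ 0.9545; existence CERTIFIED by the union bound.


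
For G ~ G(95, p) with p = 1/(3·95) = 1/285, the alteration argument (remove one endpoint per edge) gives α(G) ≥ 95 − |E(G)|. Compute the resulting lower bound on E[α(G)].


E[|E(G)|] = C(95, 2)·p = 4465 · (1/285) = 47/3.
E[α(G)] ≥ n − E[|E(G)|] = 95 − 47/3 = 238/3.
Numerically: ≈ 79.3333.
(This is only a lower bound; the true E[α(G)] may be larger.)

E[α(G)] ≥ 238/3 ≈ 79.3333.


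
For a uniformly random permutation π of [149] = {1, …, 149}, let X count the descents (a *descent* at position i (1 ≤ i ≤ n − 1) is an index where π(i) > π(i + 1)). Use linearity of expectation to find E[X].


Write X = Σ X_I over i = 1, …, 148, with X_I the indicator of one descent.
There are 148 indicators.
For each fixed i, the pair (π(i), π(i+1)) is a uniformly random ordered pair of distinct values from {1, …, 149}; by symmetry P[π(i) > π(i+1)] = 1/2.
By linearity: E[X] = 148 · (1/2) = (149 − 1) · (1/2) = 74 ≈ 74.0000.

E[X] = 74 = 74.0000.


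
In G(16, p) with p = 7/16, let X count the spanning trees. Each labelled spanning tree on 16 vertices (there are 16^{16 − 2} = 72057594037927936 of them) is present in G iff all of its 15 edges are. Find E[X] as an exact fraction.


K_16 has 16^{16 − 2} = 72057594037927936 labelled spanning trees.
For each such spanning tree H, let X_H = 1 if all 15 edges of H are present in G. Then P[X_H = 1] = p^{15} = (7/16)^{15} = 4747561509943/1152921504606846976.
By linearity: E[X] = Σ_H E[X_H] = 72057594037927936 · p^{15} = 72057594037927936 · 4747561509943/1152921504606846976 = 4747561509943/16.
Numerically: E[X] ≈ 2.97e+11.

E[X] = 72057594037927936 · (7/16)^{15} = 4747561509943/16 ≈ 2.97e+11.


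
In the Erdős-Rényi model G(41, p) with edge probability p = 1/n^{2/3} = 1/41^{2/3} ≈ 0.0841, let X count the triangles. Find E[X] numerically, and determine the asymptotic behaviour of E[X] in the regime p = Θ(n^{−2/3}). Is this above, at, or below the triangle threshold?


Number of potential triangles: C(41, 3) = 10660.
Each occurs with probability p³ ≈ (0.0841)³ ≈ 5.948840e-04.
By linearity: E[X] = C(41, 3)·p³ ≈ 10660 · 5.948840e-04 ≈ 6.3415.
Since α = 2/3 < 1, p = c/n^{2/3} ≫ 1/n is above the triangle threshold p ~ 1/n. Asymptotically E[X] ~ (c³/6)·n^{3(1−α)} = (1³/6)·n^{1} → ∞; triangles are abundant w.h.p.

E[X] ≈ 6.3415; in regime p = Θ(1/n^{2/3}) E[X] diverges (above the triangle threshold p ~ 1/n).


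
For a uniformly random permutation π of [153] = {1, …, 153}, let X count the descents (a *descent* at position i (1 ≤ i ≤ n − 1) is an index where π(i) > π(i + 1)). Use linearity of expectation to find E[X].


Write X = Σ X_I over i = 1, …, 152, with X_I the indicator of one descent.
There are 152 indicators.
For each fixed i, the pair (π(i), π(i+1)) is a uniformly random ordered pair of distinct values from {1, …, 153}; by symmetry P[π(i) > π(i+1)] = 1/2.
By linearity: E[X] = 152 · (1/2) = (153 − 1) · (1/2) = 76 ≈ 76.000000.

E[X] = 76 = 76.000000.


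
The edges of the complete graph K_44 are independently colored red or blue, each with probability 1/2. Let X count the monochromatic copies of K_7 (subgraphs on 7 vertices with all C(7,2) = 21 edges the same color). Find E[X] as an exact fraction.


Let X = Σ_S X_S over the C(44, 7) = 38320568 subsets S of size 7, where X_S = 1 if the K_7 on S is monochromatic.
For a fixed S, the K_7 on S has C(7, 2) = 21 edges. P[all 21 edges red] = (1/2)^21, and likewise for blue, so P[monochromatic] = 2·(1/2)^21 = 2^{1 − 21} = 1/1048576.
By linearity of expectation: E[X] = C(44, 7) · 2^{1 − 21} = 38320568 · 1/1048576 = 4790071/131072.
Numerically: E[X] ≈ 36.5453.

E[X] = C(44,7)·2^(1−C(7,2)) = 4790071/131072 ≈ 36.5453.


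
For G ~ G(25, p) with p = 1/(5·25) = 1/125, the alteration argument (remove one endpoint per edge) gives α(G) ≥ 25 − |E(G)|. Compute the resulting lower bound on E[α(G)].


E[|E(G)|] = C(25, 2)·p = 300 · (1/125) = 12/5.
E[α(G)] ≥ n − E[|E(G)|] = 25 − 12/5 = 113/5.
Numerically: ≈ 22.600000.
(This is only a lower bound; the true E[α(G)] may be larger.)

E[α(G)] ≥ 113/5 ≈ 22.600000.


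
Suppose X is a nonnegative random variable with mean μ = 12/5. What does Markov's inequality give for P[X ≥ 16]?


μ = E[X] = 12/5, a = 16.
Markov: P[X ≥ 16] ≤ μ/a = (12/5)/16 = 3/20.
Numerically: ≈ 0.150.
(Since a = 16 > μ = 2.400, the bound 3/20 is < 1 and informative.)

P[X ≥ 16] ≤ 3/20 ≈ 0.150.


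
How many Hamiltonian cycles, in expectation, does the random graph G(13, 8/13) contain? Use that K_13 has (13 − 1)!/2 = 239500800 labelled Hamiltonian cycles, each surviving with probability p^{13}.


K_13 has (13 − 1)!/2 = 239500800 labelled Hamiltonian cycles.
For each such Hamiltonian cycle H, let X_H = 1 if all 13 edges of H are present in G. Then P[X_H = 1] = p^{13} = (8/13)^{13} = 549755813888/302875106592253.
By linearity of expectation: E[X] = Σ_H E[X_H] = 239500800 · p^{13} = 239500800 · 549755813888/302875106592253 = 131666957230827110400/302875106592253.
Numerically: E[X] ≈ 4.3472e+05.

E[X] = 239500800 · (8/13)^{13} = 131666957230827110400/302875106592253 ≈ 4.3472e+05.


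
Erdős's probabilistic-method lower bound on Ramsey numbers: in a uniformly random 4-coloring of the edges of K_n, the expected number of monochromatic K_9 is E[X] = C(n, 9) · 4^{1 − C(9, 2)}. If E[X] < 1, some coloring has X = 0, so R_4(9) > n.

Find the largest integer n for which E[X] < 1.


We need C(n, 9) · 4^{1 − 36} < 1, i.e. C(n, 9) < 4^{36 − 1} = 1180591620717411303424.
Check values of n near the boundary:
  n = 911: C(911, 9) = 1144686900492291197405; 1144686900492291197405 < 1180591620717411303424? YES
  n = 912: C(912, 9) = 1156095740032081475120; 1156095740032081475120 < 1180591620717411303424? YES
  n = 913: C(913, 9) = 1167605542753639808390; 1167605542753639808390 < 1180591620717411303424? YES
  n = 914: C(914, 9) = 1179217089587653905932; 1179217089587653905932 < 1180591620717411303424? YES
  n = 915: C(915, 9) = 1190931166636537885130; 1190931166636537885130 < 1180591620717411303424? NO
  n = 916: C(916, 9) = 1202748565202942340440; 1202748565202942340440 < 1180591620717411303424? NO
The largest n with C(n, 9) < 1180591620717411303424 is n = 914 (where E[X] = 294804272396913476483/295147905179352825856 ≈ 0.998836). Hence R_4(9) > 914, i.e. R_4(9) ≥ 915.

Largest n = 914; hence R_4(9) > 914.
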